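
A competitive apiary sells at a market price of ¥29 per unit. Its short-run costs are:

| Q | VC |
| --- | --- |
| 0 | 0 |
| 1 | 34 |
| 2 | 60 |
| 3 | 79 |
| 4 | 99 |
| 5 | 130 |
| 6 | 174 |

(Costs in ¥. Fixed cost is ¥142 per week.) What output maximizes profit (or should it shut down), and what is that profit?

Profit at each row (π = 29Q − TC): Q=0: -142; Q=1: -147; Q=2: -144; Q=3: -134; Q=4: -125; Q=5: -127; Q=6: -142.
Profit is maximized at Q = 4. AVC there is 99/4 = ¥24.75 ≤ P, so producing beats shutting down (which would give -¥142).

Q = 4; profit = -¥125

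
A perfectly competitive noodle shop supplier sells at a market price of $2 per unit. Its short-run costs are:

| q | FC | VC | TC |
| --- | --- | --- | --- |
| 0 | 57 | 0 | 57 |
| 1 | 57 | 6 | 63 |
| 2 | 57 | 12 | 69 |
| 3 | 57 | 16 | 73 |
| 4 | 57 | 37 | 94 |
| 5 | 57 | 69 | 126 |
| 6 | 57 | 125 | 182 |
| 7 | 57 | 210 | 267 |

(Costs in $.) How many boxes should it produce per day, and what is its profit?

q = 0 (shut down); profit = -$57

Profit at each row (π = 2q − TC): q=0: -57; q=1: -61; q=2: -65; q=3: -67; q=4: -86; q=5: -116; q=6: -170; q=7: -253.
Profit is highest at q = 0. Equivalently, the lowest AVC in the table is 16/3 ≈ $5.33 at q = 3, and P = $2 falls below it — price never covers variable cost, so the firm shuts down and loses only its fixed cost.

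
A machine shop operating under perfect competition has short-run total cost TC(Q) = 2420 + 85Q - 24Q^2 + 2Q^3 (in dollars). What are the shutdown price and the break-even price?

Shutdown price = $13; break-even price = $283

Shutdown price = min AVC. AVC = 85 - 24Q + 2Q^2, with vertex at Q = 6 and minimum $13.
ATC = 2420/Q + 85 - 24Q + 2Q^2. Setting dATC/dQ = −2420/Q^2 − 24 + 4Q = 0 gives Q = 11 (since 4·11^3 − 24·11^2 = 2420).
min ATC = 2420/11 + 85 − 24·11 + 2·11^2 = $283. That is the break-even price.
For $13 ≤ P < $283 the firm produces at a loss; below $13 it shuts down.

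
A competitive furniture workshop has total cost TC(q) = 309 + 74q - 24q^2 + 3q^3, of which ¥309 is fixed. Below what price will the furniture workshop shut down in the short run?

The shutdown price is the minimum of AVC. VC = 74q - 24q^2 + 3q^3, so AVC = 74 - 24q + 3q^2.
dAVC/dq = -24 + 6q = 0 gives q = 4. min AVC = 74 - 24·4 + 3·4^2 = 26.
The firm shuts down for any P below ¥26.

¥26 per unit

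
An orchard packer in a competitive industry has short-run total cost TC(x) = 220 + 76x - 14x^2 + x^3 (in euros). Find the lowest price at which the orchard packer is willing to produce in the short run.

The shutdown price is the minimum of AVC. VC = 76x - 14x^2 + x^3, so AVC = 76 - 14x + x^2.
At the minimum of AVC, MC = AVC. MC = 76 - 28x + 3x^2; setting MC = AVC gives 2x^2 - 14x = 0, so x = 7. min AVC = 27.
So the shutdown price is €27.

€27 per unit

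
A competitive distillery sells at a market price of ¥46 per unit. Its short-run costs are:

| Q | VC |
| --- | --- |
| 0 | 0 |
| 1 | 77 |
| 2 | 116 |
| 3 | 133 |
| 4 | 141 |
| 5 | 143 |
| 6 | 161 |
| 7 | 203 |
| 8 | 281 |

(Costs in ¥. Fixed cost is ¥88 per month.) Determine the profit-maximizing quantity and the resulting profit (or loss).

Profit at each row (π = 46Q − TC): Q=0: -88; Q=1: -119; Q=2: -112; Q=3: -83; Q=4: -45; Q=5: -1; Q=6: 27; Q=7: 31; Q=8: -1.
Profit is maximized at Q = 7. AVC there is 203/7 = ¥29 ≤ P, so producing beats shutting down (which would give -¥88).

Q = 7; profit = ¥31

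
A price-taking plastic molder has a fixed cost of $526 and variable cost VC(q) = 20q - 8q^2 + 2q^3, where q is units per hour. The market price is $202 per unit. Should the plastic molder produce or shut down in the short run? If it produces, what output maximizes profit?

From TC, MC = TC'(q) = 20 - 16q + 6q^2 and AVC = VC/q = 20 - 8q + 2q^2.
AVC is minimized where dAVC/dq = -8 + 4q = 0, at q = 2; min AVC = 20 - 8·2 + 2·2^2 = $12.
P = $202 exceeds min AVC = $12, so the firm stays open.
P = MC gives -182 - 16q + 6q^2 = 0, with roots -13/3 and 7. Take the larger (rising MC): q* = 7.
Check: AVC at q = 7 is $62 ≤ P, so revenue covers variable cost.
Profit = P·q − TC = 202·7 − 960 = $454.

Produce at q = 7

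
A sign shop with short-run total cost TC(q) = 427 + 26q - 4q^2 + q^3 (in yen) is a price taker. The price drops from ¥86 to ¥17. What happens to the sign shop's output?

AVC = 26 - 4q + q^2, minimized at q = 2 where min AVC = ¥22. MC = 26 - 8q + 3q^2.
With P = ¥86 above the shutdown price, P = MC gives q = 6.
At P = ¥17 < min AVC = ¥22, price no longer covers variable cost at any output, so the firm shuts down: q = 0.

Output falls from 6 to 0 (the firm shuts down)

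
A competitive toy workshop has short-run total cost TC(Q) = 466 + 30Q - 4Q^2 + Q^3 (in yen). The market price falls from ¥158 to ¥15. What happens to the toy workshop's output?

Output falls from 8 to 0 (the firm shuts down)

AVC = 30 - 4Q + Q^2, minimized at Q = 2 where min AVC = ¥26. MC = 30 - 8Q + 3Q^2.
At P = ¥158 ≥ min AVC, set P = MC on the rising branch: Q = 8.
At P = ¥15 < min AVC = ¥26, price no longer covers variable cost at any output, so the firm shuts down: Q = 0.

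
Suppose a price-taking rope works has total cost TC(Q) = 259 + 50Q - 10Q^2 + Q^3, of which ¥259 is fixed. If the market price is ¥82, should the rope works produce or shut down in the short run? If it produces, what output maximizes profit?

Produce at Q = 8

Strip out fixed cost: VC = 50Q - 10Q^2 + Q^3. Then AVC = 50 - 10Q + Q^2 and MC = 50 - 20Q + 3Q^2.
The AVC parabola has its vertex at Q = 10/2 = 5, where AVC = 50 - 10·5 + 5^2 = ¥25.
Since P = ¥82 ≥ min AVC = ¥25, price covers variable cost and the firm should produce.
Set P = MC: 82 = 50 - 20Q + 3Q^2 → -32 - 20Q + 3Q^2 = 0. The roots are Q = -4/3 and Q = 8; the profit-maximizing output is on the rising part of MC, so Q* = 8.
Check: AVC at Q = 8 is ¥34 ≤ P, so revenue covers variable cost.
Profit = P·Q − TC = 82·8 − 531 = ¥125.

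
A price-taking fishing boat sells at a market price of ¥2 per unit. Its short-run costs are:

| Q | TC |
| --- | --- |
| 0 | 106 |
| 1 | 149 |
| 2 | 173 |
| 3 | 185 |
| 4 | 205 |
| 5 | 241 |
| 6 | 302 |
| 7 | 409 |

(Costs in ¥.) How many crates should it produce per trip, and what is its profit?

Q = 0 (shut down); profit = -¥106

Compute π = P·Q − TC at each output: Q=0: -106; Q=1: -147; Q=2: -169; Q=3: -179; Q=4: -197; Q=5: -231; Q=6: -290; Q=7: -395.
Profit is highest at Q = 0. Equivalently, the lowest AVC in the table is 99/4 ≈ ¥24.75 at Q = 4, and P = ¥2 falls below it — price never covers variable cost, so the firm shuts down and loses only its fixed cost.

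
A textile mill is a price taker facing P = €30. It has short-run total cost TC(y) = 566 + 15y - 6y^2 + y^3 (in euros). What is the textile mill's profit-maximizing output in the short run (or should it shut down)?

Produce at y = 5

Variable cost is VC = 15y - 6y^2 + y^3, so AVC = VC/y = 15 - 6y + y^2 and MC = dTC/dy = 15 - 12y + 3y^2.
AVC hits its minimum where MC = AVC, at y = 3, giving min AVC = 15 - 6·3 + 3^2 = €6.
Since P = €30 ≥ min AVC = €6, price covers variable cost and the firm should produce.
Set P = MC: 30 = 15 - 12y + 3y^2 → -15 - 12y + 3y^2 = 0. The roots are y = -1 and y = 5; the profit-maximizing output is on the rising part of MC, so y* = 5.
Check: AVC at y = 5 is €10 ≤ P, so revenue covers variable cost.
Profit = P·y − TC = 30·5 − 616 = -€466, a loss, but smaller than the €566 fixed cost the firm would lose by shutting down.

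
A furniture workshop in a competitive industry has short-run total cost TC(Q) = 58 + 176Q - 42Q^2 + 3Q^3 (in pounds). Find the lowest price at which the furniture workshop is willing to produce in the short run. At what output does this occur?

£29 per unit, at Q = 7

Short-run supply begins at min AVC. From VC = 176Q - 42Q^2 + 3Q^3, AVC = 176 - 42Q + 3Q^2.
dAVC/dQ = -42 + 6Q = 0 gives Q = 7. min AVC = 176 - 42·7 + 3·7^2 = 29.
For P < £29 the firm produces nothing.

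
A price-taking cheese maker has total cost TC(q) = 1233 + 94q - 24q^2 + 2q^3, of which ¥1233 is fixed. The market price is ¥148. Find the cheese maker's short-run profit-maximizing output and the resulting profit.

AVC = 94 - 24q + 2q^2 has its minimum ¥22 at q = 6; price ¥148 clears that bar, so the firm operates.
With MC = 94 - 48q + 6q^2, P = MC on the upward-sloping part at q* = 9.
TR = 148·9 = 1332. TC = 1233 + 360 = 1593. Profit = 1332 − 1593 = -¥261.
Shutting down would mean losing the fixed cost of ¥1233, so operating at a loss of ¥261 is better by ¥972.

Profit = -¥261 at q = 9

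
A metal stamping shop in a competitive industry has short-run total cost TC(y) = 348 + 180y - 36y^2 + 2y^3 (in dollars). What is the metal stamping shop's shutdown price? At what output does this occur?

$18 per unit, at y = 9

Short-run supply begins at min AVC. From VC = 180y - 36y^2 + 2y^3, AVC = 180 - 36y + 2y^2.
dAVC/dy = -36 + 4y = 0 gives y = 9. min AVC = 180 - 36·9 + 2·9^2 = 18.
So the shutdown price is $18.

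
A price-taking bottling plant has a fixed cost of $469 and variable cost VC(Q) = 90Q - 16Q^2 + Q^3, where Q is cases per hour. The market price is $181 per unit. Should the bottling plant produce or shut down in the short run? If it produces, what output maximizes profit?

Variable cost is VC = 90Q - 16Q^2 + Q^3, so AVC = VC/Q = 90 - 16Q + Q^2 and MC = dTC/dQ = 90 - 32Q + 3Q^2.
AVC is minimized where dAVC/dQ = -16 + 2Q = 0, at Q = 8; min AVC = 90 - 16·8 + 8^2 = $26.
Since P = $181 ≥ min AVC = $26, price covers variable cost and the firm should produce.
Set P = MC: 181 = 90 - 32Q + 3Q^2 → -91 - 32Q + 3Q^2 = 0. The roots are Q = -7/3 and Q = 13; the profit-maximizing output is on the rising part of MC, so Q* = 13.
Check: AVC at Q = 13 is $51 ≤ P, so revenue covers variable cost.
Profit = P·Q − TC = 181·13 − 1132 = $1221.

Produce at Q = 13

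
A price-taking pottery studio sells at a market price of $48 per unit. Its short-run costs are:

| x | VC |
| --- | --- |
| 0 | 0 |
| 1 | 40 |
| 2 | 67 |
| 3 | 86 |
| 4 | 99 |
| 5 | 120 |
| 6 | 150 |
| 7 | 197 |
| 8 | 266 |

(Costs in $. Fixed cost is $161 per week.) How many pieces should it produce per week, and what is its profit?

Profit at each row (π = 48x − TC): x=0: -161; x=1: -153; x=2: -132; x=3: -103; x=4: -68; x=5: -41; x=6: -23; x=7: -22; x=8: -43.
Profit is maximized at x = 7. AVC there is 197/7 = $28.14 ≤ P, so producing beats shutting down (which would give -$161).

x = 7; profit = -$22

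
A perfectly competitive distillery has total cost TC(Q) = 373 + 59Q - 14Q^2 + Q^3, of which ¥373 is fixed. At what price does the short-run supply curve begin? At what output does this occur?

¥10 per unit, at Q = 7

Short-run supply begins at min AVC. From VC = 59Q - 14Q^2 + Q^3, AVC = 59 - 14Q + Q^2.
dAVC/dQ = -14 + 2Q = 0 gives Q = 7. min AVC = 59 - 14·7 + 7^2 = 10.
For P < ¥10 the firm produces nothing.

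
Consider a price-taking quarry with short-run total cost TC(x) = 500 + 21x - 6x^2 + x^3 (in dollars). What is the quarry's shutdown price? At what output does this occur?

$12 per unit, at x = 3

The firm shuts down when price falls below the minimum of average variable cost. AVC = VC/x = 21 - 6x + x^2.
At the minimum of AVC, MC = AVC. MC = 21 - 12x + 3x^2; setting MC = AVC gives 2x^2 - 6x = 0, so x = 3. min AVC = 12.
So the shutdown price is $12.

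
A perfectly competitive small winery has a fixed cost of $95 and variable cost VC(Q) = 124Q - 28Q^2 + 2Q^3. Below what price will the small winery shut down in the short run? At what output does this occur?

The firm shuts down when price falls below the minimum of average variable cost. AVC = VC/Q = 124 - 28Q + 2Q^2.
At the minimum of AVC, MC = AVC. MC = 124 - 56Q + 6Q^2; setting MC = AVC gives 4Q^2 - 28Q = 0, so Q = 7. min AVC = 26.
The firm shuts down for any P below $26.

$26 per unit, at Q = 7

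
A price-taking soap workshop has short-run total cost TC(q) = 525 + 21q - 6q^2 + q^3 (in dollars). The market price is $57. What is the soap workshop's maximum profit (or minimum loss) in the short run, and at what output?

AVC = 21 - 6q + q^2; min AVC = $12 at q = 3. Since P = $57 ≥ min AVC, the firm produces.
With MC = 21 - 12q + 3q^2, P = MC on the upward-sloping part at q* = 6.
TR = 57·6 = 342. TC = 525 + 126 = 651. Profit = 342 − 651 = -$309.
Shutting down would mean losing the fixed cost of $525, so operating at a loss of $309 is better by $216.

Profit = -$309 at q = 6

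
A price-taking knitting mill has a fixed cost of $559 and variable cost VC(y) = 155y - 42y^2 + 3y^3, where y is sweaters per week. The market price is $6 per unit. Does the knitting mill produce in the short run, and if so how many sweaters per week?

From TC, MC = TC'(y) = 155 - 84y + 9y^2 and AVC = VC/y = 155 - 42y + 3y^2.
AVC is minimized where dAVC/dy = -42 + 6y = 0, at y = 7; min AVC = 155 - 42·7 + 3·7^2 = $8.
Since P = $6 < min AVC = $8, price fails to cover variable cost at any output.
Best response: produce nothing and absorb the $559 fixed cost.

Shut down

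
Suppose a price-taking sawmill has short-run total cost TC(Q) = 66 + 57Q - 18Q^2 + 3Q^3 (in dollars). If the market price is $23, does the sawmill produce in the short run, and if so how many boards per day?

From TC, MC = TC'(Q) = 57 - 36Q + 9Q^2 and AVC = VC/Q = 57 - 18Q + 3Q^2.
AVC is minimized where dAVC/dQ = -18 + 6Q = 0, at Q = 3; min AVC = 57 - 18·3 + 3·3^2 = $30.
Since P = $23 < min AVC = $30, price fails to cover variable cost at any output.
The firm minimizes its loss by shutting down and losing only its fixed cost of $66.

Shut down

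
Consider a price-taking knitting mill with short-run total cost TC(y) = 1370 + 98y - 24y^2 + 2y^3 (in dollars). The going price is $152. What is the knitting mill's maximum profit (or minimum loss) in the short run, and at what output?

Profit = -$398 at y = 9

AVC = 98 - 24y + 2y^2; min AVC = $26 at y = 6. Since P = $152 ≥ min AVC, the firm produces.
MC = 98 - 48y + 6y^2. Setting P = MC and taking the root on the rising branch gives y* = 9.
TR = 152·9 = 1368. TC = 1370 + 396 = 1766. Profit = 1368 − 1766 = -$398.
That loss of $398 beats the $1370 the firm would lose by shutting down; producing recovers $972 of fixed cost.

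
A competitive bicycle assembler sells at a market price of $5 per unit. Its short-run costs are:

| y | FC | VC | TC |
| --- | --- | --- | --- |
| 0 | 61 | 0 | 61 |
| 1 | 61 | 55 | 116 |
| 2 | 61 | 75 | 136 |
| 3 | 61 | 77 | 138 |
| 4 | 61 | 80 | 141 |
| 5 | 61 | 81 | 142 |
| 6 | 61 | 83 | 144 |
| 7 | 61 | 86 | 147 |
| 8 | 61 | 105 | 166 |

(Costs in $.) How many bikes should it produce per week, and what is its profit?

Compute π = P·y − TC at each output: y=0: -61; y=1: -111; y=2: -126; y=3: -123; y=4: -121; y=5: -117; y=6: -114; y=7: -112; y=8: -126.
Profit is highest at y = 0. Equivalently, the lowest AVC in the table is 86/7 ≈ $12.29 at y = 7, and P = $5 falls below it — price never covers variable cost, so the firm shuts down and loses only its fixed cost.

y = 0 (shut down); profit = -$61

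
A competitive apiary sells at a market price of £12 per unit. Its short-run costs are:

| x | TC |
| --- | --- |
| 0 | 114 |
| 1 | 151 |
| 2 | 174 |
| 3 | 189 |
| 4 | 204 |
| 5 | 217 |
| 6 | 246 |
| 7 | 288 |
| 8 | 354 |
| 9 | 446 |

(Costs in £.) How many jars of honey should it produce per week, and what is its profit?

x = 0 (shut down); profit = -£114

Profit at each row (π = 12x − TC): x=0: -114; x=1: -139; x=2: -150; x=3: -153; x=4: -156; x=5: -157; x=6: -174; x=7: -204; x=8: -258; x=9: -338.
Profit is highest at x = 0. Equivalently, the lowest AVC in the table is 103/5 ≈ £20.60 at x = 5, and P = £12 falls below it — price never covers variable cost, so the firm shuts down and loses only its fixed cost.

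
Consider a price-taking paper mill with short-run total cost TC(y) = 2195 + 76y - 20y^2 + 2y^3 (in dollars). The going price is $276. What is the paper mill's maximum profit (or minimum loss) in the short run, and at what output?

Profit = -$195 at y = 10

AVC = 76 - 20y + 2y^2 has its minimum $26 at y = 5; price $276 clears that bar, so the firm operates.
MC = 76 - 40y + 6y^2. Setting P = MC and taking the root on the rising branch gives y* = 10.
TR = 276·10 = 2760. TC = 2195 + 760 = 2955. Profit = 2760 − 2955 = -$195.
By producing, the firm covers all variable cost plus $2000 of fixed cost; shutting down would lose the full $2195.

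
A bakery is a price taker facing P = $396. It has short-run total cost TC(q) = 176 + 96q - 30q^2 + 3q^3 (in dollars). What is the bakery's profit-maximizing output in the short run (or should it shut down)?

Variable cost is VC = 96q - 30q^2 + 3q^3, so AVC = VC/q = 96 - 30q + 3q^2 and MC = dTC/dq = 96 - 60q + 9q^2.
AVC is minimized where dAVC/dq = -30 + 6q = 0, at q = 5; min AVC = 96 - 30·5 + 3·5^2 = $21.
Since P = $396 ≥ min AVC = $21, price covers variable cost and the firm should produce.
P = MC gives -300 - 60q + 9q^2 = 0, with roots -10/3 and 10. Take the larger (rising MC): q* = 10.
Check: AVC at q = 10 is $96 ≤ P, so revenue covers variable cost.
Profit = P·q − TC = 396·10 − 1136 = $2824.

Produce at q = 10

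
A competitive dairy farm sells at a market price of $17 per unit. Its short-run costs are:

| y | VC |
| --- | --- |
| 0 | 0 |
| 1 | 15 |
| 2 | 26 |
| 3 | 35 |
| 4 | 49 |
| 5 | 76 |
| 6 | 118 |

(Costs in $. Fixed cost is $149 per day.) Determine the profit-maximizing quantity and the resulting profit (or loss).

y = 4; profit = -$130

Compute π = P·y − TC at each output: y=0: -149; y=1: -147; y=2: -141; y=3: -133; y=4: -130; y=5: -140; y=6: -165.
Profit is maximized at y = 4. AVC there is 49/4 = $12.25 ≤ P, so producing beats shutting down (which would give -$149).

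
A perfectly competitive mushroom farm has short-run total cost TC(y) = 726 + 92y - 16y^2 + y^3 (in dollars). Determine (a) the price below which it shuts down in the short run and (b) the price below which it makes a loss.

Shutdown price = min AVC. AVC = 92 - 16y + y^2, with vertex at y = 8 and minimum $28.
ATC = 726/y + 92 - 16y + y^2. Setting dATC/dy = −726/y^2 − 16 + 2y = 0 gives y = 11 (since 2·11^3 − 16·11^2 = 726).
min ATC = 726/11 + 92 − 16·11 + 11^2 = $103. That is the break-even price.
For $28 ≤ P < $103 the firm produces at a loss; below $28 it shuts down.

Shutdown price = $28; break-even price = $103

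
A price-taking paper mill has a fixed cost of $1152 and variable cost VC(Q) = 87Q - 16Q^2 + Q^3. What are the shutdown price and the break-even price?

AVC = 87 - 16Q + Q^2; minimized at Q = 8, giving min AVC = $23. That is the shutdown price.
ATC = 1152/Q + 87 - 16Q + Q^2. Setting dATC/dQ = −1152/Q^2 − 16 + 2Q = 0 gives Q = 12 (since 2·12^3 − 16·12^2 = 1152).
min ATC = 1152/12 + 87 − 16·12 + 12^2 = $135. That is the break-even price.
Between these two prices the firm operates at a loss; above $135 it earns a profit.

Shutdown price = $23; break-even price = $135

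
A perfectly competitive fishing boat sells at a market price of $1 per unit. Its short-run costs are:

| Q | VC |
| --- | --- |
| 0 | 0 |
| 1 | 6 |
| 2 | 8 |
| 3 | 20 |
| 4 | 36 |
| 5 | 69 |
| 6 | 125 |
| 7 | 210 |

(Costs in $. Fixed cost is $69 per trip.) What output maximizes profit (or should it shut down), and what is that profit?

Profit at each row (π = 1Q − TC): Q=0: -69; Q=1: -74; Q=2: -75; Q=3: -86; Q=4: -101; Q=5: -133; Q=6: -188; Q=7: -272.
Profit is highest at Q = 0. Equivalently, the lowest AVC in the table is 8/2 ≈ $4 at Q = 2, and P = $1 falls below it — price never covers variable cost, so the firm shuts down and loses only its fixed cost.

Q = 0 (shut down); profit = -$69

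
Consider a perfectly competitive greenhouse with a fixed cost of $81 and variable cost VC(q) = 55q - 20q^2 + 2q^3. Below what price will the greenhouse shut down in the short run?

Short-run supply begins at min AVC. From VC = 55q - 20q^2 + 2q^3, AVC = 55 - 20q + 2q^2.
At the minimum of AVC, MC = AVC. MC = 55 - 40q + 6q^2; setting MC = AVC gives 4q^2 - 20q = 0, so q = 5. min AVC = 5.
So the shutdown price is $5.

$5 per unit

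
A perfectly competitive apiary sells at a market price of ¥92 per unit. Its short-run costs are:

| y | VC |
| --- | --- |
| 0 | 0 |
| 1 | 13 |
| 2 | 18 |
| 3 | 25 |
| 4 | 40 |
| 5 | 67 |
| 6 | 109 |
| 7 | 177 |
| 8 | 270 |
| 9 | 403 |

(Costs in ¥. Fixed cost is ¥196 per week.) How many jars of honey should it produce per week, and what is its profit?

y = 7; profit = ¥271

Profit at each row (π = 92y − TC): y=0: -196; y=1: -117; y=2: -30; y=3: 55; y=4: 132; y=5: 197; y=6: 247; y=7: 271; y=8: 270; y=9: 229.
Profit is maximized at y = 7. AVC there is 177/7 = ¥25.29 ≤ P, so producing beats shutting down (which would give -¥196).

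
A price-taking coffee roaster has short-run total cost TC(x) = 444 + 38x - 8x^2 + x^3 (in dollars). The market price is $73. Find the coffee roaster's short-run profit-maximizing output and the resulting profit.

AVC = 38 - 8x + x^2; min AVC = $22 at x = 4. Since P = $73 ≥ min AVC, the firm produces.
MC = 38 - 16x + 3x^2. Setting P = MC and taking the root on the rising branch gives x* = 7.
TR = 73·7 = 511. TC = 444 + 217 = 661. Profit = 511 − 661 = -$150.
Shutting down would mean losing the fixed cost of $444, so operating at a loss of $150 is better by $294.

Profit = -$150 at x = 7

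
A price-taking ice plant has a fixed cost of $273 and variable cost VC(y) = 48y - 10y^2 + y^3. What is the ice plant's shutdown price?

$23 per unit

Short-run supply begins at min AVC. From VC = 48y - 10y^2 + y^3, AVC = 48 - 10y + y^2.
dAVC/dy = -10 + 2y = 0 gives y = 5. min AVC = 48 - 10·5 + 5^2 = 23.
For P < $23 the firm produces nothing.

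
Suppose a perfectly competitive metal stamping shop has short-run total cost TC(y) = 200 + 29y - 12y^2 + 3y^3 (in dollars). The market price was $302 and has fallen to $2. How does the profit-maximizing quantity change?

MC = 29 - 24y + 9y^2; the shutdown threshold is min AVC = $17 (at y = 2).
At P = $302 ≥ min AVC, set P = MC on the rising branch: y = 7.
At P = $2 < min AVC = $17, price no longer covers variable cost at any output, so the firm shuts down: y = 0.

Output falls from 7 to 0 (the firm shuts down)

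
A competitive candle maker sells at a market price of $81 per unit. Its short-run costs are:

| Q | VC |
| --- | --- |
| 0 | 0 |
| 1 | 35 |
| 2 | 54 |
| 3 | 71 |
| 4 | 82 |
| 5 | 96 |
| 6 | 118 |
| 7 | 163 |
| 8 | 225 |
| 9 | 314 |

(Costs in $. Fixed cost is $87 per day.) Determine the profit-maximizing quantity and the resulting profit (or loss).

Compute π = P·Q − TC at each output: Q=0: -87; Q=1: -41; Q=2: 21; Q=3: 85; Q=4: 155; Q=5: 222; Q=6: 281; Q=7: 317; Q=8: 336; Q=9: 328.
Profit is maximized at Q = 8. AVC there is 225/8 = $28.12 ≤ P, so producing beats shutting down (which would give -$87).

Q = 8; profit = $336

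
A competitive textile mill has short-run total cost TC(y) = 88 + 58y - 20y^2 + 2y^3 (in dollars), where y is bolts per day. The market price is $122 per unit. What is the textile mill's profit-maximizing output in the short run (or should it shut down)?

Produce at y = 8

Strip out fixed cost: VC = 58y - 20y^2 + 2y^3. Then AVC = 58 - 20y + 2y^2 and MC = 58 - 40y + 6y^2.
AVC is minimized where dAVC/dy = -20 + 4y = 0, at y = 5; min AVC = 58 - 20·5 + 2·5^2 = $8.
Since P = $122 ≥ min AVC = $8, price covers variable cost and the firm should produce.
Solving P = MC: -64 - 40y + 6y^2 = 0 ⇒ y = -4/3 or 8. On the upward-sloping branch, y* = 8.
Check: AVC at y = 8 is $26 ≤ P, so revenue covers variable cost.
Profit = P·y − TC = 122·8 − 296 = $680.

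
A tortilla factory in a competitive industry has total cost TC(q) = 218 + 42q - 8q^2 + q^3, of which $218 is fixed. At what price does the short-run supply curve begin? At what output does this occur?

$26 per unit, at q = 4

The shutdown price is the minimum of AVC. VC = 42q - 8q^2 + q^3, so AVC = 42 - 8q + q^2.
dAVC/dq = -8 + 2q = 0 gives q = 4. min AVC = 42 - 8·4 + 4^2 = 26.
For P < $26 the firm produces nothing.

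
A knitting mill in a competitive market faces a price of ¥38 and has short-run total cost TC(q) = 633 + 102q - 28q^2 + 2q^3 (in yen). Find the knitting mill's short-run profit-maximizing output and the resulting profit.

Profit = -¥377 at q = 8

AVC = 102 - 28q + 2q^2; min AVC = ¥4 at q = 7. Since P = ¥38 ≥ min AVC, the firm produces.
With MC = 102 - 56q + 6q^2, P = MC on the upward-sloping part at q* = 8.
TR = 38·8 = 304. TC = 633 + 48 = 681. Profit = 304 − 681 = -¥377.
By producing, the firm covers all variable cost plus ¥256 of fixed cost; shutting down would lose the full ¥633.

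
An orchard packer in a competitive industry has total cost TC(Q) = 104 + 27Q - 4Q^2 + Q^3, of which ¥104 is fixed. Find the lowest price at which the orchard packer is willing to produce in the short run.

Short-run supply begins at min AVC. From VC = 27Q - 4Q^2 + Q^3, AVC = 27 - 4Q + Q^2.
dAVC/dQ = -4 + 2Q = 0 gives Q = 2. min AVC = 27 - 4·2 + 2^2 = 23.
The firm shuts down for any P below ¥23.

¥23 per unit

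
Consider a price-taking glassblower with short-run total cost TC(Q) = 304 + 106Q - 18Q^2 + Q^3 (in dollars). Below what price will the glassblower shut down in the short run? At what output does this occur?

The shutdown price is the minimum of AVC. VC = 106Q - 18Q^2 + Q^3, so AVC = 106 - 18Q + Q^2.
At the minimum of AVC, MC = AVC. MC = 106 - 36Q + 3Q^2; setting MC = AVC gives 2Q^2 - 18Q = 0, so Q = 9. min AVC = 25.
The firm shuts down for any P below $25.

$25 per unit, at Q = 9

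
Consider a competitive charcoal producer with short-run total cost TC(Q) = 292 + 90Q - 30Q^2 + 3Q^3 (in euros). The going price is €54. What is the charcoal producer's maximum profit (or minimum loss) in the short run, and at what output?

Profit = -€76 at Q = 6

AVC = 90 - 30Q + 3Q^2; min AVC = €15 at Q = 5. Since P = €54 ≥ min AVC, the firm produces.
With MC = 90 - 60Q + 9Q^2, P = MC on the upward-sloping part at Q* = 6.
TR = 54·6 = 324. TC = 292 + 108 = 400. Profit = 324 − 400 = -€76.
Shutting down would mean losing the fixed cost of €292, so operating at a loss of €76 is better by €216.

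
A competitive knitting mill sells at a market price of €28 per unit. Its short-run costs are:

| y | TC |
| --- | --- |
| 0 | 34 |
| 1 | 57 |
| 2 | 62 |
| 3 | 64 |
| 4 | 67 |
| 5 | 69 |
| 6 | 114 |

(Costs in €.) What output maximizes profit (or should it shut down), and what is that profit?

y = 5; profit = €71

Profit at each row (π = 28y − TC): y=0: -34; y=1: -29; y=2: -6; y=3: 20; y=4: 45; y=5: 71; y=6: 54.
Profit is maximized at y = 5. AVC there is 35/5 = €7 ≤ P, so producing beats shutting down (which would give -€34).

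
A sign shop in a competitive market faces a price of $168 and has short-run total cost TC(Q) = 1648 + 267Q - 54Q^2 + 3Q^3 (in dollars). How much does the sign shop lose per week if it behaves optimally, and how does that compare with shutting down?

AVC = 267 - 54Q + 3Q^2 has its minimum $24 at Q = 9; price $168 clears that bar, so the firm operates.
With MC = 267 - 108Q + 9Q^2, P = MC on the upward-sloping part at Q* = 11.
TR = 168·11 = 1848. TC = 1648 + 396 = 2044. Profit = 1848 − 2044 = -$196.
Shutting down would mean losing the fixed cost of $1648, so operating at a loss of $196 is better by $1452.

Profit = -$196 at Q = 11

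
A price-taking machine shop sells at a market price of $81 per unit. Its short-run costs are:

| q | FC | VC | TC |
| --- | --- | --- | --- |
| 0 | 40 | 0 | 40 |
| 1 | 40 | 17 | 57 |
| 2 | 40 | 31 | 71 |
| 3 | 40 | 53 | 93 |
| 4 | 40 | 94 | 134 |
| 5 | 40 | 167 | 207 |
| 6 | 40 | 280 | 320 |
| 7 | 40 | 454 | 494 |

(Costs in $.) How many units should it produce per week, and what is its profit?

q = 5; profit = $198

Profit at each row (π = 81q − TC): q=0: -40; q=1: 24; q=2: 91; q=3: 150; q=4: 190; q=5: 198; q=6: 166; q=7: 73.
Profit is maximized at q = 5. AVC there is 167/5 = $33.40 ≤ P, so producing beats shutting down (which would give -$40).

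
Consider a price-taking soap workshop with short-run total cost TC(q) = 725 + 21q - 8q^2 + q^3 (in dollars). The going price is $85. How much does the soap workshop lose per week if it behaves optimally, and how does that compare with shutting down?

AVC = 21 - 8q + q^2 has its minimum $5 at q = 4; price $85 clears that bar, so the firm operates.
With MC = 21 - 16q + 3q^2, P = MC on the upward-sloping part at q* = 8.
TR = 85·8 = 680. TC = 725 + 168 = 893. Profit = 680 − 893 = -$213.
That loss of $213 beats the $725 the firm would lose by shutting down; producing recovers $512 of fixed cost.

Profit = -$213 at q = 8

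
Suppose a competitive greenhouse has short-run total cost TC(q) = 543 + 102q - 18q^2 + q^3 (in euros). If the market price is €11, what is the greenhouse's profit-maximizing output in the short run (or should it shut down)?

Shut down

Strip out fixed cost: VC = 102q - 18q^2 + q^3. Then AVC = 102 - 18q + q^2 and MC = 102 - 36q + 3q^2.
The AVC parabola has its vertex at q = 18/2 = 9, where AVC = 102 - 18·9 + 9^2 = €21.
With P < min AVC (€11 < €21), every unit sold adds to the loss.
Shutting down limits the loss to fixed cost, €543.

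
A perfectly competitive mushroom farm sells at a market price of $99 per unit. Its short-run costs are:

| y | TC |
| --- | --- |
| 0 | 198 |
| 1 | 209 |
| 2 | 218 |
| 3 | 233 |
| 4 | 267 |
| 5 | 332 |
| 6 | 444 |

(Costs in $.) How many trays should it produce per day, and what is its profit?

y = 5; profit = $163

Compute π = P·y − TC at each output: y=0: -198; y=1: -110; y=2: -20; y=3: 64; y=4: 129; y=5: 163; y=6: 150.
Profit is maximized at y = 5. AVC there is 134/5 = $26.80 ≤ P, so producing beats shutting down (which would give -$198).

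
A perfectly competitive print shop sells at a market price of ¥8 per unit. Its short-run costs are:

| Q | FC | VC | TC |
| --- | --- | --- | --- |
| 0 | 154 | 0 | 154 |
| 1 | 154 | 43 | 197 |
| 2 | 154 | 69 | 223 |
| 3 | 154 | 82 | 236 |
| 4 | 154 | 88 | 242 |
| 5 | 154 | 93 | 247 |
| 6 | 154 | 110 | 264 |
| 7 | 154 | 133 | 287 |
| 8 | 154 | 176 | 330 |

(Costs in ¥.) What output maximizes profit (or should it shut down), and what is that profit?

Q = 0 (shut down); profit = -¥154

Tabulate TR − TC: Q=0: -154; Q=1: -189; Q=2: -207; Q=3: -212; Q=4: -210; Q=5: -207; Q=6: -216; Q=7: -231; Q=8: -266.
Profit is highest at Q = 0. Equivalently, the lowest AVC in the table is 110/6 ≈ ¥18.33 at Q = 6, and P = ¥8 falls below it — price never covers variable cost, so the firm shuts down and loses only its fixed cost.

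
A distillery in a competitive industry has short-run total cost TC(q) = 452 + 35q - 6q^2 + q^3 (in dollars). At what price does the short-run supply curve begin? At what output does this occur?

The shutdown price is the minimum of AVC. VC = 35q - 6q^2 + q^3, so AVC = 35 - 6q + q^2.
At the minimum of AVC, MC = AVC. MC = 35 - 12q + 3q^2; setting MC = AVC gives 2q^2 - 6q = 0, so q = 3. min AVC = 26.
The firm shuts down for any P below $26.

$26 per unit, at q = 3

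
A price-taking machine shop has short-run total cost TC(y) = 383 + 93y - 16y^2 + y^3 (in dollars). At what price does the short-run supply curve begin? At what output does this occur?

The shutdown price is the minimum of AVC. VC = 93y - 16y^2 + y^3, so AVC = 93 - 16y + y^2.
At the minimum of AVC, MC = AVC. MC = 93 - 32y + 3y^2; setting MC = AVC gives 2y^2 - 16y = 0, so y = 8. min AVC = 29.
So the shutdown price is $29.

$29 per unit, at y = 8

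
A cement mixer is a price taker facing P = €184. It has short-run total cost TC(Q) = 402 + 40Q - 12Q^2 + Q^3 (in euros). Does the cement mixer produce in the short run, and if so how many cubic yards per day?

Produce at Q = 12

Strip out fixed cost: VC = 40Q - 12Q^2 + Q^3. Then AVC = 40 - 12Q + Q^2 and MC = 40 - 24Q + 3Q^2.
The AVC parabola has its vertex at Q = 12/2 = 6, where AVC = 40 - 12·6 + 6^2 = €4.
Because €184 ≥ €4, revenue can cover variable cost; the firm operates.
Solving P = MC: -144 - 24Q + 3Q^2 = 0 ⇒ Q = -4 or 12. On the upward-sloping branch, Q* = 12.
Check: AVC at Q = 12 is €40 ≤ P, so revenue covers variable cost.
Profit = P·Q − TC = 184·12 − 882 = €1326.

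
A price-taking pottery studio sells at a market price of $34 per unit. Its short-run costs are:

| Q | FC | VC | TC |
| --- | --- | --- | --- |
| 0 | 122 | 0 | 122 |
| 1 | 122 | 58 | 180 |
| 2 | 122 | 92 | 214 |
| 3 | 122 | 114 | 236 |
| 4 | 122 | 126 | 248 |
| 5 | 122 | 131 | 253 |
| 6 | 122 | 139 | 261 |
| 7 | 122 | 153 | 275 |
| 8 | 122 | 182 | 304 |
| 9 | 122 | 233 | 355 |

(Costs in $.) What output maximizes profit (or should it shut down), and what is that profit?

Compute π = P·Q − TC at each output: Q=0: -122; Q=1: -146; Q=2: -146; Q=3: -134; Q=4: -112; Q=5: -83; Q=6: -57; Q=7: -37; Q=8: -32; Q=9: -49.
Profit is maximized at Q = 8. AVC there is 182/8 = $22.75 ≤ P, so producing beats shutting down (which would give -$122).

Q = 8; profit = -$32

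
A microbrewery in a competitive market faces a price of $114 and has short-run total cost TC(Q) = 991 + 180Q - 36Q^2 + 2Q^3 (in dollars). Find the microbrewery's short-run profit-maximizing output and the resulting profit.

Profit = -$23 at Q = 11

AVC = 180 - 36Q + 2Q^2; min AVC = $18 at Q = 9. Since P = $114 ≥ min AVC, the firm produces.
MC = 180 - 72Q + 6Q^2. Setting P = MC and taking the root on the rising branch gives Q* = 11.
TR = 114·11 = 1254. TC = 991 + 286 = 1277. Profit = 1254 − 1277 = -$23.
That loss of $23 beats the $991 the firm would lose by shutting down; producing recovers $968 of fixed cost.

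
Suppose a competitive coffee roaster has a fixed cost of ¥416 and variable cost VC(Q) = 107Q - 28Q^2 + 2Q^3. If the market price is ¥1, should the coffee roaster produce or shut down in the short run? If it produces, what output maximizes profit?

Shut down

Variable cost is VC = 107Q - 28Q^2 + 2Q^3, so AVC = VC/Q = 107 - 28Q + 2Q^2 and MC = dTC/dQ = 107 - 56Q + 6Q^2.
The AVC parabola has its vertex at Q = 28/4 = 7, where AVC = 107 - 28·7 + 2·7^2 = ¥9.
P = ¥1 lies below min AVC = ¥9; no output level covers variable cost.
Shutting down limits the loss to fixed cost, ¥416.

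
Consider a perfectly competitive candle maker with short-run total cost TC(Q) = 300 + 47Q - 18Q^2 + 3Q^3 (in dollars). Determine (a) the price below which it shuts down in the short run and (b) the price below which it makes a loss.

Shutdown price = $20; break-even price = $92

Shutdown price = min AVC. AVC = 47 - 18Q + 3Q^2, with vertex at Q = 3 and minimum $20.
ATC = 300/Q + 47 - 18Q + 3Q^2. Setting dATC/dQ = −300/Q^2 − 18 + 6Q = 0 gives Q = 5 (since 6·5^3 − 18·5^2 = 300).
min ATC = 300/5 + 47 − 18·5 + 3·5^2 = $92. That is the break-even price.
For $20 ≤ P < $92 the firm produces at a loss; below $20 it shuts down.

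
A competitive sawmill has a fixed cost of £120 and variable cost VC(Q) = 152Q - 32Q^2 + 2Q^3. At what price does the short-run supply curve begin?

Short-run supply begins at min AVC. From VC = 152Q - 32Q^2 + 2Q^3, AVC = 152 - 32Q + 2Q^2.
At the minimum of AVC, MC = AVC. MC = 152 - 64Q + 6Q^2; setting MC = AVC gives 4Q^2 - 32Q = 0, so Q = 8. min AVC = 24.
So the shutdown price is £24.

£24 per unit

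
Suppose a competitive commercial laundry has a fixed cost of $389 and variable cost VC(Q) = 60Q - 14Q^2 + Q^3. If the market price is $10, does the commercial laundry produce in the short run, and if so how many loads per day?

Shut down

From TC, MC = TC'(Q) = 60 - 28Q + 3Q^2 and AVC = VC/Q = 60 - 14Q + Q^2.
AVC hits its minimum where MC = AVC, at Q = 7, giving min AVC = 60 - 14·7 + 7^2 = $11.
With P < min AVC ($10 < $11), every unit sold adds to the loss.
Shutting down limits the loss to fixed cost, $389.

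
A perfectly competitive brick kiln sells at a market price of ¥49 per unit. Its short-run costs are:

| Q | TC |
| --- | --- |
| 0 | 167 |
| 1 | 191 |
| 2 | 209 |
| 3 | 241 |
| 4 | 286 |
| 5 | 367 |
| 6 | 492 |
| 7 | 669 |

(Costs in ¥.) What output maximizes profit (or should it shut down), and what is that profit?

Tabulate TR − TC: Q=0: -167; Q=1: -142; Q=2: -111; Q=3: -94; Q=4: -90; Q=5: -122; Q=6: -198; Q=7: -326.
Profit is maximized at Q = 4. AVC there is 119/4 = ¥29.75 ≤ P, so producing beats shutting down (which would give -¥167).

Q = 4; profit = -¥90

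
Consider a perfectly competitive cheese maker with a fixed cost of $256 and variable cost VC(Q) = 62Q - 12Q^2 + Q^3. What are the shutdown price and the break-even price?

Shutdown price = $26; break-even price = $62

Shutdown price = min AVC. AVC = 62 - 12Q + Q^2, with vertex at Q = 6 and minimum $26.
ATC = 256/Q + 62 - 12Q + Q^2. Setting dATC/dQ = −256/Q^2 − 12 + 2Q = 0 gives Q = 8 (since 2·8^3 − 12·8^2 = 256).
min ATC = 256/8 + 62 − 12·8 + 8^2 = $62. That is the break-even price.
Between these two prices the firm operates at a loss; above $62 it earns a profit.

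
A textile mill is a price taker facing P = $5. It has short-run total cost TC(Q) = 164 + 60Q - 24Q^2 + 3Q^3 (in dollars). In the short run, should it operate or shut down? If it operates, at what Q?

Variable cost is VC = 60Q - 24Q^2 + 3Q^3, so AVC = VC/Q = 60 - 24Q + 3Q^2 and MC = dTC/dQ = 60 - 48Q + 9Q^2.
AVC is minimized where dAVC/dQ = -24 + 6Q = 0, at Q = 4; min AVC = 60 - 24·4 + 3·4^2 = $12.
P = $5 lies below min AVC = $12; no output level covers variable cost.
Shutting down limits the loss to fixed cost, $164.

Shut down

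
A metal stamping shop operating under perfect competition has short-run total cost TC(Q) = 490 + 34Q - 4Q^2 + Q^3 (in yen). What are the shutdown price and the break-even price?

AVC = 34 - 4Q + Q^2; minimized at Q = 2, giving min AVC = ¥30. That is the shutdown price.
ATC = 490/Q + 34 - 4Q + Q^2. Setting dATC/dQ = −490/Q^2 − 4 + 2Q = 0 gives Q = 7 (since 2·7^3 − 4·7^2 = 490).
min ATC = 490/7 + 34 − 4·7 + 7^2 = ¥125. That is the break-even price.
For ¥30 ≤ P < ¥125 the firm produces at a loss; below ¥30 it shuts down.

Shutdown price = ¥30; break-even price = ¥125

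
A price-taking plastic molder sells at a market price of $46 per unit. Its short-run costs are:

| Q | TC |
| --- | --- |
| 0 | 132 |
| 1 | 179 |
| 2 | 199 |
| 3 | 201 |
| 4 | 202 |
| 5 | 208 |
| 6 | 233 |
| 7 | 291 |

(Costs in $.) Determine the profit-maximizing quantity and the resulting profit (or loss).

Tabulate TR − TC: Q=0: -132; Q=1: -133; Q=2: -107; Q=3: -63; Q=4: -18; Q=5: 22; Q=6: 43; Q=7: 31.
Profit is maximized at Q = 6. AVC there is 101/6 = $16.83 ≤ P, so producing beats shutting down (which would give -$132).

Q = 6; profit = $43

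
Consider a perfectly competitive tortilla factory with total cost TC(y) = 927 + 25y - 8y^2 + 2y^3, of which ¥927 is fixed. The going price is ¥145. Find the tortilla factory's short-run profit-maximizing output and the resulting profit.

AVC = 25 - 8y + 2y^2; min AVC = ¥17 at y = 2. Since P = ¥145 ≥ min AVC, the firm produces.
With MC = 25 - 16y + 6y^2, P = MC on the upward-sloping part at y* = 6.
TR = 145·6 = 870. TC = 927 + 294 = 1221. Profit = 870 − 1221 = -¥351.
That loss of ¥351 beats the ¥927 the firm would lose by shutting down; producing recovers ¥576 of fixed cost.

Profit = -¥351 at y = 6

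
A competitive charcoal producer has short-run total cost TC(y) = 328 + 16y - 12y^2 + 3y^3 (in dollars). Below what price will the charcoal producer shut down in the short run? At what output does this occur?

$4 per unit, at y = 2

Short-run supply begins at min AVC. From VC = 16y - 12y^2 + 3y^3, AVC = 16 - 12y + 3y^2.
At the minimum of AVC, MC = AVC. MC = 16 - 24y + 9y^2; setting MC = AVC gives 6y^2 - 12y = 0, so y = 2. min AVC = 4.
For P < $4 the firm produces nothing.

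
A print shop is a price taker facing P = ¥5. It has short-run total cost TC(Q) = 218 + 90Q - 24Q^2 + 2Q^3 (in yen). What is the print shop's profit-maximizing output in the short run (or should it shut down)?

Shut down

From TC, MC = TC'(Q) = 90 - 48Q + 6Q^2 and AVC = VC/Q = 90 - 24Q + 2Q^2.
AVC is minimized where dAVC/dQ = -24 + 4Q = 0, at Q = 6; min AVC = 90 - 24·6 + 2·6^2 = ¥18.
Since P = ¥5 < min AVC = ¥18, price fails to cover variable cost at any output.
Shutting down limits the loss to fixed cost, ¥218.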